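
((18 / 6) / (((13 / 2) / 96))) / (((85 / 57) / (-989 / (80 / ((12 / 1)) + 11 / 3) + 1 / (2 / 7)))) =-93850272 / 34255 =-2739.75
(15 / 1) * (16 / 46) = 120 / 23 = 5.22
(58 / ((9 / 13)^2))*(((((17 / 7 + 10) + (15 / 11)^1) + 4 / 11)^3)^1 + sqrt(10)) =9802*sqrt(10) / 81 + 12693874258000 / 36979173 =343653.58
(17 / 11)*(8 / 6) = 68 / 33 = 2.06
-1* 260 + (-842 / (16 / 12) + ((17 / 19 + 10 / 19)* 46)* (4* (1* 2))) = -14005 / 38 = -368.55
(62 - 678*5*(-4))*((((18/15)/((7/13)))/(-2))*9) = -683046/5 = -136609.20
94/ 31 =3.03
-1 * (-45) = 45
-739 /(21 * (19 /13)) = -9607 /399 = -24.08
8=8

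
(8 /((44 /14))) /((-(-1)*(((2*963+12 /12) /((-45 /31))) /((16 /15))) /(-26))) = 34944 /657107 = 0.05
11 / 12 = 0.92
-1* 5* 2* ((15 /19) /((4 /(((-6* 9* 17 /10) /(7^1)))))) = 6885 /266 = 25.88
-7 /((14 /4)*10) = -1 /5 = -0.20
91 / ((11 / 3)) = 273 / 11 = 24.82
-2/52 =-1/26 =-0.04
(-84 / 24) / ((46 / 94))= -329 / 46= -7.15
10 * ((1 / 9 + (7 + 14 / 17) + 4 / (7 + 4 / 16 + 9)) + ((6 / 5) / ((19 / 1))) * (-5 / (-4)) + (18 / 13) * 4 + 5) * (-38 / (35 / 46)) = -653570668 / 69615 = -9388.36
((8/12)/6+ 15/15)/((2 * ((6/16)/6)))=80/9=8.89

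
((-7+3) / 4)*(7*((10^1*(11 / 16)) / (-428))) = 385 / 3424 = 0.11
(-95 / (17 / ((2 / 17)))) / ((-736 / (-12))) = -285 / 26588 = -0.01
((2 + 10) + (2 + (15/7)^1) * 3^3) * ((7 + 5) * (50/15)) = 34680/7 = 4954.29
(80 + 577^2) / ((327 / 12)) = 1332036 / 109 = 12220.51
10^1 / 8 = 5 / 4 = 1.25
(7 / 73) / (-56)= -1 / 584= -0.00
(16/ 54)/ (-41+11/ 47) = -94/ 12933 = -0.01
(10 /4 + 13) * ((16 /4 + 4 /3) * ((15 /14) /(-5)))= -124 /7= -17.71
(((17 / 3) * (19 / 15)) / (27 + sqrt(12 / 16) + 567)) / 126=14212 / 148190805 - 323 * sqrt(3) / 4001151735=0.00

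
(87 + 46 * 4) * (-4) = -1084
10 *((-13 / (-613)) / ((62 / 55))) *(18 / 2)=32175 / 19003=1.69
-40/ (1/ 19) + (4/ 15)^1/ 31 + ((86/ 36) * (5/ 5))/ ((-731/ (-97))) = -36031357/ 47430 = -759.67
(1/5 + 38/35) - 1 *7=-40/7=-5.71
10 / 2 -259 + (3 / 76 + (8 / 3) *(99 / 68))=-323101 / 1292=-250.08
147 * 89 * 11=143913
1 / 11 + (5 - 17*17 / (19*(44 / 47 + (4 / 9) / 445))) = -410700953 / 36869272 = -11.14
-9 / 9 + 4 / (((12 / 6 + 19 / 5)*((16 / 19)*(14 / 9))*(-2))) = -4103 / 3248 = -1.26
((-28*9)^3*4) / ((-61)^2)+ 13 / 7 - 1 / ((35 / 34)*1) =-2240305769 / 130235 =-17202.03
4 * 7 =28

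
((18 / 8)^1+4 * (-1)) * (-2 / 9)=7 / 18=0.39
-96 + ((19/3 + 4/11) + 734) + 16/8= 21341/33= 646.70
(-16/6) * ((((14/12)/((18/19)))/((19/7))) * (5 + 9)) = -1372/81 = -16.94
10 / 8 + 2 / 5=33 / 20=1.65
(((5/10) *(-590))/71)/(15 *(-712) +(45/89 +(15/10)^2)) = 105020/269878029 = 0.00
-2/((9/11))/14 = -0.17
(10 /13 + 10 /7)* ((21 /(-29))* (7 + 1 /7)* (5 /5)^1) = -30000 /2639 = -11.37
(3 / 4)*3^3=81 / 4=20.25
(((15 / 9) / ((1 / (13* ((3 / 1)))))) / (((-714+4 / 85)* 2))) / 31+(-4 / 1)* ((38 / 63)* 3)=-572020889 / 79013172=-7.24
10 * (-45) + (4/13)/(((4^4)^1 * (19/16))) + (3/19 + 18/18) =-443455/988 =-448.84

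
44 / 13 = 3.38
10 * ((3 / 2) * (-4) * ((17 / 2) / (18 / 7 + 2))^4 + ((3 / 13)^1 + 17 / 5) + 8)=-32762326947 / 54525952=-600.86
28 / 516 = 7 / 129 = 0.05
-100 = -100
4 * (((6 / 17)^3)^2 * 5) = 933120 / 24137569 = 0.04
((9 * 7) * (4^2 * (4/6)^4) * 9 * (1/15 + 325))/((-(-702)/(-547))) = -2389786112/5265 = -453900.50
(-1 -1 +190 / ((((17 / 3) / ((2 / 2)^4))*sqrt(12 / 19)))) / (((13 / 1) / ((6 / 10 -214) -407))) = 6204 / 65 -58938*sqrt(57) / 221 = -1918.00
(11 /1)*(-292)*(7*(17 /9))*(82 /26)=-133943.15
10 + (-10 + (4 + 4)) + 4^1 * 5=28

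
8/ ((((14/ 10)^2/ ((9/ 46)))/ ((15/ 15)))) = 0.80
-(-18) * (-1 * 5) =-90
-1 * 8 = -8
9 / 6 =3 / 2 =1.50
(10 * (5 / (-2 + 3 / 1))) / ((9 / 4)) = 200 / 9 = 22.22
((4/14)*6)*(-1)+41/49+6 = 251/49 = 5.12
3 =3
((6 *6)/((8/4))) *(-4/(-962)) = 36/481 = 0.07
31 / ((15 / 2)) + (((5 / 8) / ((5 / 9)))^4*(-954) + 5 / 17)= -795735043 / 522240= -1523.70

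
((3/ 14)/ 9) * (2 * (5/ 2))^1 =5/ 42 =0.12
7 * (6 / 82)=21 / 41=0.51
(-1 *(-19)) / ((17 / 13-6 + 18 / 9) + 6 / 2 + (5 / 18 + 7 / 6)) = 2223 / 205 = 10.84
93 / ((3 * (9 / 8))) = 248 / 9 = 27.56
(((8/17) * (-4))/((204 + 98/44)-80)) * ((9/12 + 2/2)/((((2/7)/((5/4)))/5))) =-26950/47209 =-0.57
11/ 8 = 1.38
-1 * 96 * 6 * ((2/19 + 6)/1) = -3516.63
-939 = -939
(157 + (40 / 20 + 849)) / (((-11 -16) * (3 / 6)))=-224 / 3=-74.67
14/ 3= 4.67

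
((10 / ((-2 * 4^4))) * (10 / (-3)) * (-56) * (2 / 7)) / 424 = -25 / 10176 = -0.00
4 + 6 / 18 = 13 / 3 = 4.33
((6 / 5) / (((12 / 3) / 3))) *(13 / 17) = 117 / 170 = 0.69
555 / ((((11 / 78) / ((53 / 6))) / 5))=1911975 / 11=173815.91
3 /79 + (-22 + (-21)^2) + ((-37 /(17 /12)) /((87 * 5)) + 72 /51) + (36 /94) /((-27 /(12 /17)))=3847543996 /9152545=420.38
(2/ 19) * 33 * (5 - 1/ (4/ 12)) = 132/ 19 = 6.95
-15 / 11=-1.36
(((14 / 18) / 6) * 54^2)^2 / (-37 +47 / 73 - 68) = -5215266 / 3809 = -1369.20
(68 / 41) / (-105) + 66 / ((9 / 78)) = 2462392 / 4305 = 571.98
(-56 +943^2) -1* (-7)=889200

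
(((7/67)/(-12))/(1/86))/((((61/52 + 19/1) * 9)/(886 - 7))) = -2293018/632547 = -3.63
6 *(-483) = -2898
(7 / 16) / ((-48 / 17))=-119 / 768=-0.15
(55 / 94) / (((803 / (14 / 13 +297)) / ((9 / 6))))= 58125 / 178412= 0.33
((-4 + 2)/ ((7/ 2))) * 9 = -36/ 7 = -5.14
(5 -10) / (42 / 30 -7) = 0.89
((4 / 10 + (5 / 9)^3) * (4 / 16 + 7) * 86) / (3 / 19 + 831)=49352519 / 115123680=0.43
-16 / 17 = -0.94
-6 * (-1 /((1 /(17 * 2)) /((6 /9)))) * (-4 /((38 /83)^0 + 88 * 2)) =-544 /177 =-3.07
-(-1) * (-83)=-83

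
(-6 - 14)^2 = 400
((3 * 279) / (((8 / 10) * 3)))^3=2714704875 / 64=42417263.67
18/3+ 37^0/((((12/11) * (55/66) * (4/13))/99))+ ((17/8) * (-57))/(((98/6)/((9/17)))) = 348879/980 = 356.00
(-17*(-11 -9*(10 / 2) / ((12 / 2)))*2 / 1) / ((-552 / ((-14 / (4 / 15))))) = 22015 / 368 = 59.82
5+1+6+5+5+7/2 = 51/2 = 25.50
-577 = -577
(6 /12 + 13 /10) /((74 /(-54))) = -243 /185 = -1.31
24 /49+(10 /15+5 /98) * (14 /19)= 2845 /2793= 1.02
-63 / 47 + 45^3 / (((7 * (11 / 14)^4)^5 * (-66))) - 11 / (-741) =-2974773390026698413303035026 / 257728504808678941844875497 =-11.54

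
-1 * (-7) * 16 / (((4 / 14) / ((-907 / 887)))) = -355544 / 887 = -400.84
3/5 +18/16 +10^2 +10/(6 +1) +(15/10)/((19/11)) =553397/5320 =104.02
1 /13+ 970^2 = 12231701 /13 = 940900.08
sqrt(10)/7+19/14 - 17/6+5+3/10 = sqrt(10)/7+803/210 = 4.28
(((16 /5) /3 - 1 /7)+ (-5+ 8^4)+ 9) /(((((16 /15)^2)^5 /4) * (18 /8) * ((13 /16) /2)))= 1839288357421875 /195421011968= 9411.93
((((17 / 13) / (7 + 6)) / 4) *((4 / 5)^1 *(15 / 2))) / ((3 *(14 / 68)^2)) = 9826 / 8281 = 1.19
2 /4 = 0.50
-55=-55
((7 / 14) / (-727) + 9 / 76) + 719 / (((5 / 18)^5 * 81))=926752841789 / 172662500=5367.42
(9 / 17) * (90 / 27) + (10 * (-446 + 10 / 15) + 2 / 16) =-1816189 / 408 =-4451.44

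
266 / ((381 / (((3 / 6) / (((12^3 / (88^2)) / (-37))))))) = -595441 / 10287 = -57.88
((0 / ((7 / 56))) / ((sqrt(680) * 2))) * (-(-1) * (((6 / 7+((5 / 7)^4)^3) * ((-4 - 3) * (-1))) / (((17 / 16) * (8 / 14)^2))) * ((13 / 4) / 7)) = 0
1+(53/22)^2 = 3293/484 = 6.80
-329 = -329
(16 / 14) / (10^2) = 2 / 175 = 0.01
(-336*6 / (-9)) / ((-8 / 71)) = -1988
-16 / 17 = -0.94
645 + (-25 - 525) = 95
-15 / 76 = -0.20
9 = 9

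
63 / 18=7 / 2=3.50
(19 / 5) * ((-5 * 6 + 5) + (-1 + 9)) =-64.60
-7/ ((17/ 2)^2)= -28/ 289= -0.10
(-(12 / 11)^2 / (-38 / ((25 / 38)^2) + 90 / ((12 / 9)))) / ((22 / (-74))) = -6660000 / 33766139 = -0.20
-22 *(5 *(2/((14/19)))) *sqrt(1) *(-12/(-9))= -8360/21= -398.10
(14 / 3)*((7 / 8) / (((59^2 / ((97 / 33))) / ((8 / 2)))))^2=3227287 / 79174836774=0.00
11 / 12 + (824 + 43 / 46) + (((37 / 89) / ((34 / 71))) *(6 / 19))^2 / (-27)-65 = 173537135036087 / 228083642484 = 760.85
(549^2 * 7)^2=4451285577249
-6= -6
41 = 41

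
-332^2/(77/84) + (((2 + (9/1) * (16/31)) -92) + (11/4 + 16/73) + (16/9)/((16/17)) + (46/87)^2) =-30227959970951/251220156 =-120324.58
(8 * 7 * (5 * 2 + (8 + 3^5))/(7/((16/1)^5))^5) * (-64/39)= -56466228336566250460269147580268544/31213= -1809061235272682871248171000000.00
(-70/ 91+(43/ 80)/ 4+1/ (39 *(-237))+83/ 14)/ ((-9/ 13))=-109600543/ 14333760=-7.65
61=61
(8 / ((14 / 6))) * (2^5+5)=126.86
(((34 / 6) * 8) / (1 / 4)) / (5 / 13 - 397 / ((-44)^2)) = 13691392 / 13557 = 1009.91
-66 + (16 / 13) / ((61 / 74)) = -51154 / 793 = -64.51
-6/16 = -3/8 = -0.38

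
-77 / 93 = -0.83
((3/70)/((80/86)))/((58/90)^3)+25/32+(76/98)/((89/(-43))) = 0.58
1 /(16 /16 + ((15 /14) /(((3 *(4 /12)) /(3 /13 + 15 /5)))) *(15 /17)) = 221 /896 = 0.25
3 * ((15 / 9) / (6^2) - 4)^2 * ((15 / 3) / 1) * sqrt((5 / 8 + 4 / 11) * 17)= 911645 * sqrt(32538) / 171072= 961.26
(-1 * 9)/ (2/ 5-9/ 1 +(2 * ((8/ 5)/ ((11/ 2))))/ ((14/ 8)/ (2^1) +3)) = 1.07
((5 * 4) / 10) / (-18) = -1 / 9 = -0.11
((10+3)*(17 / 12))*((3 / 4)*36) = 1989 / 4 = 497.25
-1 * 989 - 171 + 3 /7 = -8117 /7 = -1159.57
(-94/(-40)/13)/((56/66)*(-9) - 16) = -517/67600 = -0.01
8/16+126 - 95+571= 1205/2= 602.50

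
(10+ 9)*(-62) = -1178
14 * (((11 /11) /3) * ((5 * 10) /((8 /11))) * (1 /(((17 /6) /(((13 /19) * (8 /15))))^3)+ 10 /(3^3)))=1631083468399 /13647798135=119.51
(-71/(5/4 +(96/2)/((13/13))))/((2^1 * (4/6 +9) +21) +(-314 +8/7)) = 5964/1127431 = 0.01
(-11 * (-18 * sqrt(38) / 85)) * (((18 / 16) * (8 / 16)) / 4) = 891 * sqrt(38) / 2720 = 2.02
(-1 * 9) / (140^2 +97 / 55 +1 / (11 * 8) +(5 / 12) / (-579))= -625320 / 1361931277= -0.00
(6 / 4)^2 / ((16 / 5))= 45 / 64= 0.70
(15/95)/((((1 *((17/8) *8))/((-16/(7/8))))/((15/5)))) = -1152/2261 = -0.51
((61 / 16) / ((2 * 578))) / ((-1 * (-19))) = 61 / 351424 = 0.00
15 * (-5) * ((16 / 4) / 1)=-300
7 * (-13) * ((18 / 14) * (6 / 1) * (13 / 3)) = -3042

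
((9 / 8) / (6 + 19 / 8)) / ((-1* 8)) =-9 / 536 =-0.02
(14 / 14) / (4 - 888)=-1 / 884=-0.00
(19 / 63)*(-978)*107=-662758 / 21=-31559.90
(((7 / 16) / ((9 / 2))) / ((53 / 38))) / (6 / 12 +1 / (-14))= 931 / 5724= 0.16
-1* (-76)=76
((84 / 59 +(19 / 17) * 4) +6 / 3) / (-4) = -3959 / 2006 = -1.97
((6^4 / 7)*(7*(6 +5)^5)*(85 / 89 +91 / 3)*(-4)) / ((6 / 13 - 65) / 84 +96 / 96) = -230797759256064 / 2047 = -112749271742.09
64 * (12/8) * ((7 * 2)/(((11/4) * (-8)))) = -672/11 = -61.09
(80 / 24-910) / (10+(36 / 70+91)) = -5600 / 627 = -8.93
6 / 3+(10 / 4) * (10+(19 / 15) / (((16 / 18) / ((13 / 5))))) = 2901 / 80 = 36.26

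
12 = 12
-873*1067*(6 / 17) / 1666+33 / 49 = -397848 / 2023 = -196.66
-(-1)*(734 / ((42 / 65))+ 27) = 24422 / 21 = 1162.95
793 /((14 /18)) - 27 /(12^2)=114171 /112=1019.38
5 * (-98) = -490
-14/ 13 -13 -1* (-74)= 779/ 13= 59.92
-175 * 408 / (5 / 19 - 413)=226100 / 1307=172.99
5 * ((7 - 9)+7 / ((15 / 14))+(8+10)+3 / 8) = 2749 / 24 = 114.54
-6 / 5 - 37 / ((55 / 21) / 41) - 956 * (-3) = 125817 / 55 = 2287.58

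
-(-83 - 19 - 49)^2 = -22801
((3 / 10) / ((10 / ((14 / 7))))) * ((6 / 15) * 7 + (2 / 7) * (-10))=-3 / 875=-0.00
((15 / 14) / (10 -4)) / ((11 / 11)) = 5 / 28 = 0.18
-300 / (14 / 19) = -2850 / 7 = -407.14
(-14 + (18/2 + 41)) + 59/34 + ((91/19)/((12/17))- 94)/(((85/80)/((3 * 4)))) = -947.28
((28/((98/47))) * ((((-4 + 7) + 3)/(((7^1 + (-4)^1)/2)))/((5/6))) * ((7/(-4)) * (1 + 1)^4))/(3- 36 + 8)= 9024/125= 72.19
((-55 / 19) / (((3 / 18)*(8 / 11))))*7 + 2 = -12553 / 76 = -165.17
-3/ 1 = -3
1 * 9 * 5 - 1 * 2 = 43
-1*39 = -39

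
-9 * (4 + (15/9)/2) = -87/2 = -43.50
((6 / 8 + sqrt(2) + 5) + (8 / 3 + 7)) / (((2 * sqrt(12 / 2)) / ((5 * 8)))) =20 * sqrt(3) / 3 + 925 * sqrt(6) / 18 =137.42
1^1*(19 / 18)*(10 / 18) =0.59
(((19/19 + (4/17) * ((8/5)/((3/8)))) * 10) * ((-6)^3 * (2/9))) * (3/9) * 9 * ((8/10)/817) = -196224/69445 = -2.83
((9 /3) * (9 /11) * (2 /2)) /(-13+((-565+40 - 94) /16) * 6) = -0.01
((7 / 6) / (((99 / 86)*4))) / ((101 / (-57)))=-5719 / 39996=-0.14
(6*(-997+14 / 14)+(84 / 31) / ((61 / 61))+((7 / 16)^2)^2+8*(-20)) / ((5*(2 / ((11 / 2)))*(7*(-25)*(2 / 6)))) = 411193738593 / 7110656000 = 57.83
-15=-15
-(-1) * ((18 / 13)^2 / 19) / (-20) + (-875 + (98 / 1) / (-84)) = -84401621 / 96330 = -876.17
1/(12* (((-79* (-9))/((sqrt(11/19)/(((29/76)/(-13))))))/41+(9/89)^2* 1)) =-76614738711823* sqrt(209)/8889400586283075 - 1881224858084/987711176253675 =-0.13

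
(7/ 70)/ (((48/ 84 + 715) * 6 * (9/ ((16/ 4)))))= 7/ 676215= 0.00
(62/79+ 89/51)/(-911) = -10193/3670419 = -0.00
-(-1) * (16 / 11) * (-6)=-96 / 11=-8.73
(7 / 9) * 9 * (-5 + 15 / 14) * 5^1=-275 / 2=-137.50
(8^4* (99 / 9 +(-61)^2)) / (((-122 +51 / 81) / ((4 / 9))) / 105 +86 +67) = 19260702720 / 189503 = 101637.98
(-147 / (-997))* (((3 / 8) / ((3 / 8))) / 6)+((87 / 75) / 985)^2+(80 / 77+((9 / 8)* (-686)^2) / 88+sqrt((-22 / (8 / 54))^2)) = 4592415006268050539 / 744832030250000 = 6165.71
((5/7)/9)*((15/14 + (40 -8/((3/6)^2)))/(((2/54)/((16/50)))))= 1524/245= 6.22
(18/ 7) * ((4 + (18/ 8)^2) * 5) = 6525/ 56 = 116.52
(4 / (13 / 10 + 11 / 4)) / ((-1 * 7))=-80 / 567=-0.14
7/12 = 0.58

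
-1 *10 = -10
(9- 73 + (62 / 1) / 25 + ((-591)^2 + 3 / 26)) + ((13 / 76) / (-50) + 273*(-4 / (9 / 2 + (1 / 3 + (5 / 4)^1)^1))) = 1258708354939 / 3606200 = 349040.09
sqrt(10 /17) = sqrt(170) /17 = 0.77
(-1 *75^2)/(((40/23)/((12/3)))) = -12937.50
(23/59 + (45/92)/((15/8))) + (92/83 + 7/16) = 3958545/1802096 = 2.20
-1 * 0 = 0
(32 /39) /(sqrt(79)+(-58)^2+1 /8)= 0.00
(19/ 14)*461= 8759/ 14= 625.64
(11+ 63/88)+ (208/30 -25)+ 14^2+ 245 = 573737/1320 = 434.65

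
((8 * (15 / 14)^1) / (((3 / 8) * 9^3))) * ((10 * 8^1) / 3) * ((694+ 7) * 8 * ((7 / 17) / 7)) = 71782400 / 260253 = 275.82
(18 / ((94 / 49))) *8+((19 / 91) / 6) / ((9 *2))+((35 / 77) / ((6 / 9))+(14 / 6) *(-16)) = 195185713 / 5081076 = 38.41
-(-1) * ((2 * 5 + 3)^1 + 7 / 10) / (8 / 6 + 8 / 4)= 411 / 100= 4.11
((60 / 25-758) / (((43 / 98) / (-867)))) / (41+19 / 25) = 133750645 / 3741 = 35752.65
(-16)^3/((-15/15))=4096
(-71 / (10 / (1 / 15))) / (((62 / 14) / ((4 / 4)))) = -497 / 4650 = -0.11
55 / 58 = 0.95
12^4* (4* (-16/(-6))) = 221184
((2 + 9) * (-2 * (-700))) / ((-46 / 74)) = -569800 / 23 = -24773.91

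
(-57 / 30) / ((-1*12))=19 / 120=0.16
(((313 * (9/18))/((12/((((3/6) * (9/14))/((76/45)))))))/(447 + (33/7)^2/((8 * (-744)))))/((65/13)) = 611289/550432394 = 0.00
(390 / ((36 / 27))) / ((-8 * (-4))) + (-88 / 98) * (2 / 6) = 83179 / 9408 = 8.84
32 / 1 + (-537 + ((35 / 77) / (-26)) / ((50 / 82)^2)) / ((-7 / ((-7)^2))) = 135540017 / 35750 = 3791.33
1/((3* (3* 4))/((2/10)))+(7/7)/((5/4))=29/36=0.81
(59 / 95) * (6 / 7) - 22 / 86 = 7907 / 28595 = 0.28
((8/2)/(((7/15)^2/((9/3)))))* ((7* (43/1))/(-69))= -38700/161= -240.37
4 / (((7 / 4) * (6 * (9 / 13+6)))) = 0.06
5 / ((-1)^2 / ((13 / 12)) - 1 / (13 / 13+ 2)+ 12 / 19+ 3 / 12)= 14820 / 4361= 3.40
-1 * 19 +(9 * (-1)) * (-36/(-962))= -9301/481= -19.34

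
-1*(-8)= 8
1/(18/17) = 17/18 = 0.94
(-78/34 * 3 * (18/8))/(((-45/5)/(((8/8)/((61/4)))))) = 117/1037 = 0.11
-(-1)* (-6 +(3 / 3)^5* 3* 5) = 9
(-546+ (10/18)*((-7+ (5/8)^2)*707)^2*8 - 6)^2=2468818561422594542841/262144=9417795415583017.51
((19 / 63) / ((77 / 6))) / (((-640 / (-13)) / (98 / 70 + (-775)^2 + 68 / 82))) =15206379877 / 53037600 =286.71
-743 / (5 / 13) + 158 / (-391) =-1932.20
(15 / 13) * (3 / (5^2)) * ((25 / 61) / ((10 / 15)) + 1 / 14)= 2637 / 27755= 0.10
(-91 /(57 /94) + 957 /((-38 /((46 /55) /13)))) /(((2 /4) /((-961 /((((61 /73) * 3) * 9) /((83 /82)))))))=13079.92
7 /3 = 2.33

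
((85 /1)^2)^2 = 52200625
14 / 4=7 / 2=3.50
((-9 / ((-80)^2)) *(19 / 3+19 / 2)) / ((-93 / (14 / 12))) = 0.00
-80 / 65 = -16 / 13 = -1.23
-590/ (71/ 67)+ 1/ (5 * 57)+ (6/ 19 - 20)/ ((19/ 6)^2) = -4081357579/ 7304835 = -558.72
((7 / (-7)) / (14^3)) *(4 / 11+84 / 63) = -1 / 1617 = -0.00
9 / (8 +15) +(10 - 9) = 1.39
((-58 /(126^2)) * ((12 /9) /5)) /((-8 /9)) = 29 /26460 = 0.00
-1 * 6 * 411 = -2466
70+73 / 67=4763 / 67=71.09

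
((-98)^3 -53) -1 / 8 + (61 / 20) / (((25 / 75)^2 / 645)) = -7388319 / 8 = -923539.88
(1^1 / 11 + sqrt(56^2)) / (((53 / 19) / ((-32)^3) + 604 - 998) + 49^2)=384139264 / 13744963001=0.03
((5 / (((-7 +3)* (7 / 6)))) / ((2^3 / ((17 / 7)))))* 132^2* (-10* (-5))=-283362.24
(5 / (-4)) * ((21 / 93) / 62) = -35 / 7688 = -0.00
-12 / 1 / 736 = -0.02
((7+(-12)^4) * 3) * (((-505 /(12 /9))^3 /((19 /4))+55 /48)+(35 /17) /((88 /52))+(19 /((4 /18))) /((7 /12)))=-70811651126701997 /99484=-711789344283.52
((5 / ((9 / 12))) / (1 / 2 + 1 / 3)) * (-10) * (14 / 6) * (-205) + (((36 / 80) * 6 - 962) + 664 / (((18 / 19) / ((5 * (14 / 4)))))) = 49572.92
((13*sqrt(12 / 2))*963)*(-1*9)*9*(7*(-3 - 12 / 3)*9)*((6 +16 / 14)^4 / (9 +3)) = 4753307812500*sqrt(6) / 49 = 237615892469.59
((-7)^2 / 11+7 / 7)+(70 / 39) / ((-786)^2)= 722821705 / 132517242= 5.45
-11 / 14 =-0.79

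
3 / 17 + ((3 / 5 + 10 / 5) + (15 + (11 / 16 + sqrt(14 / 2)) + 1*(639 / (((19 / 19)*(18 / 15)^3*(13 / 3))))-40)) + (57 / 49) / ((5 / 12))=sqrt(7) + 57690281 / 866320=69.24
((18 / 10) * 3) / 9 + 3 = 18 / 5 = 3.60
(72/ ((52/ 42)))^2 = 571536/ 169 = 3381.87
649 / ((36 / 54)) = 1947 / 2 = 973.50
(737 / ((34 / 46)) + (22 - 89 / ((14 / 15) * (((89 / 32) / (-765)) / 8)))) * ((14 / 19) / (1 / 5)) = 250908750 / 323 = 776807.28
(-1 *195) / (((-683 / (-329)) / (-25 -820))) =54210975 / 683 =79371.85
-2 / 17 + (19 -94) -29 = -1770 / 17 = -104.12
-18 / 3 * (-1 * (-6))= -36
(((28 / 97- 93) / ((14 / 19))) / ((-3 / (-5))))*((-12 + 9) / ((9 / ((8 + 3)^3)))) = 1137119885 / 12222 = 93038.77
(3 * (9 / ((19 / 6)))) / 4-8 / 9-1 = 83 / 342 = 0.24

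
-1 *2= -2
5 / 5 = 1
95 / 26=3.65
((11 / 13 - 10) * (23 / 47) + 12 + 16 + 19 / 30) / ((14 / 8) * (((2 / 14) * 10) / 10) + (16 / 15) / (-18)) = 7969302 / 62933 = 126.63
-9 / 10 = -0.90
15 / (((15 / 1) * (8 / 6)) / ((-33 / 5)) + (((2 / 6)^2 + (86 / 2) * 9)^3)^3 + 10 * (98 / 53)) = 3387992176305 / 44093225739251457329205503434462432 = 0.00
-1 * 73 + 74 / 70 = -2518 / 35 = -71.94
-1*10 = -10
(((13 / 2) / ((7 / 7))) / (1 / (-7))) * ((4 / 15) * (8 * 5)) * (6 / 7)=-416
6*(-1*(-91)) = 546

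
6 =6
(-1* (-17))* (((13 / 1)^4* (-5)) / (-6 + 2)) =2427685 / 4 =606921.25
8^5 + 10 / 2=32773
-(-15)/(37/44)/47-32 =-54988/1739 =-31.62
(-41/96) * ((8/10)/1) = -41/120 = -0.34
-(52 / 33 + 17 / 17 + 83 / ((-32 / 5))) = 10975 / 1056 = 10.39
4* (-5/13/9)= -20/117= -0.17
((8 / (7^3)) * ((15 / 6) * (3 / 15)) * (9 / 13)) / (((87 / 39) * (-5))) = -36 / 49735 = -0.00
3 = 3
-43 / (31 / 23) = -989 / 31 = -31.90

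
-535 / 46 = -11.63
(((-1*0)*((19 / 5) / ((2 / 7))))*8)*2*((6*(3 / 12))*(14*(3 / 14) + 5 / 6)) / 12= 0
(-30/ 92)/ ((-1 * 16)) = 15/ 736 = 0.02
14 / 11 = 1.27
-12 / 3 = -4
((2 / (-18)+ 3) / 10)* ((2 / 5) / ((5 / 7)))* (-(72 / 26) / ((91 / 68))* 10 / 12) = -272 / 975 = -0.28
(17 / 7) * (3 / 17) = 3 / 7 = 0.43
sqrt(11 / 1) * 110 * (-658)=-72380 * sqrt(11)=-240057.30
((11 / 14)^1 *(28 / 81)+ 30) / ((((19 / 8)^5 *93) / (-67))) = -5383258112 / 18652453767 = -0.29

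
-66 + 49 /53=-3449 /53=-65.08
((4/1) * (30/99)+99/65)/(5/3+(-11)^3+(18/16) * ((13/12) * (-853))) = -187744/162603155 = -0.00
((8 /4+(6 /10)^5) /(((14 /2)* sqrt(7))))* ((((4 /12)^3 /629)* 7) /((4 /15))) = 6493* sqrt(7) /99067500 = 0.00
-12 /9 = -1.33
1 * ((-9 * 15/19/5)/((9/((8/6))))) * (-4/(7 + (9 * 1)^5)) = 1/70129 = 0.00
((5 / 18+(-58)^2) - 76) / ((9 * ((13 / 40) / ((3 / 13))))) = 91060 / 351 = 259.43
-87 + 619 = 532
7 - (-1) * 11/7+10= 130/7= 18.57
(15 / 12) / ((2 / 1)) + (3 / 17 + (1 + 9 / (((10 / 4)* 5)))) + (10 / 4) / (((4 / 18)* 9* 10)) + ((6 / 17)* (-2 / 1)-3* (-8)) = 44099 / 1700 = 25.94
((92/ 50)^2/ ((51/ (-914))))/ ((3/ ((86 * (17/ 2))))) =-14784.54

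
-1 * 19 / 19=-1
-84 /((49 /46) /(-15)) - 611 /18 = 144763 /126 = 1148.91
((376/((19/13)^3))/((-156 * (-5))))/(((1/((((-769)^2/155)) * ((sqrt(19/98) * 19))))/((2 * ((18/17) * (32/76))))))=450929320608 * sqrt(38)/632571275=4394.31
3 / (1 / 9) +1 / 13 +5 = 417 / 13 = 32.08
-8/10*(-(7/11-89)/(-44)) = 972/605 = 1.61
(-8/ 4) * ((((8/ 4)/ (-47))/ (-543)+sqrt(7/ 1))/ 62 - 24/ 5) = 37975238/ 3955755 - sqrt(7)/ 31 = 9.51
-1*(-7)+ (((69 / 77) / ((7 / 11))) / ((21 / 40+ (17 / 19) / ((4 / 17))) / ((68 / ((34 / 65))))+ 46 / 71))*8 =6143961 / 261023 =23.54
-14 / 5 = -2.80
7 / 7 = 1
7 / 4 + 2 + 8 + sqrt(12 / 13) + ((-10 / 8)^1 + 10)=2 * sqrt(39) / 13 + 41 / 2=21.46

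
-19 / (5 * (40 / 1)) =-19 / 200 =-0.10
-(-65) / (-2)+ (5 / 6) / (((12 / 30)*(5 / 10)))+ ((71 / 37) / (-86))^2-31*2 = -2743893481 / 30375372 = -90.33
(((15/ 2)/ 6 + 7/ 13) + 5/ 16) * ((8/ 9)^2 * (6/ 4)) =874/ 351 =2.49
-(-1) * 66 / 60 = 11 / 10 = 1.10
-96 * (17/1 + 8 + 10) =-3360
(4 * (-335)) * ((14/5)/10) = -1876/5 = -375.20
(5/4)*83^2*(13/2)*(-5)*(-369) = 826163325/8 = 103270415.62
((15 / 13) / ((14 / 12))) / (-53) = -90 / 4823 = -0.02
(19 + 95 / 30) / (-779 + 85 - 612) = -133 / 7836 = -0.02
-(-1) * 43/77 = 43/77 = 0.56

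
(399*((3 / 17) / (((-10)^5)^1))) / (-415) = 1197 / 705500000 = 0.00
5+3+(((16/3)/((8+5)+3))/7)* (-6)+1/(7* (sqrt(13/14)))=sqrt(182)/91+54/7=7.86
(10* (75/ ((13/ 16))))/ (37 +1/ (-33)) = 19800/ 793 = 24.97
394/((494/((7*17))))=23443/247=94.91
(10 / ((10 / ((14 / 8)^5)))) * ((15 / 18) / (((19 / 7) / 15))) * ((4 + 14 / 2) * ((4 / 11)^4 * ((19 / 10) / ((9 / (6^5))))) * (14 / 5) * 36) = 3201935184 / 1331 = 2405661.30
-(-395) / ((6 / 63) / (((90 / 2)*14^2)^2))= 322643979000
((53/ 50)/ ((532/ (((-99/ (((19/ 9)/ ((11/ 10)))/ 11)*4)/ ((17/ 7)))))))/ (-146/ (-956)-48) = 1365641937/ 35089831750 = 0.04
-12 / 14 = -6 / 7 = -0.86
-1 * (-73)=73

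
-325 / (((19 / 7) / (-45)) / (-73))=-7473375 / 19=-393335.53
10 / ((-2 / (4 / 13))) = -20 / 13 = -1.54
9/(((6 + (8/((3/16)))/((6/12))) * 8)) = 27/2192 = 0.01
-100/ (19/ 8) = -800/ 19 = -42.11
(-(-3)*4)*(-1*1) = -12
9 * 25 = 225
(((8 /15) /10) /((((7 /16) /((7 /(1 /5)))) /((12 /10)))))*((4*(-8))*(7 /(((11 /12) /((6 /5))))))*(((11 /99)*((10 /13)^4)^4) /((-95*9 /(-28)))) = -102760448000000000000 /1251648641873561280921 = -0.08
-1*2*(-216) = 432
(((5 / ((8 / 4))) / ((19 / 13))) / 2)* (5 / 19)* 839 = 188.83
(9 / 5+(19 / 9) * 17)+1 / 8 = 13613 / 360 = 37.81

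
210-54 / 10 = 1023 / 5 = 204.60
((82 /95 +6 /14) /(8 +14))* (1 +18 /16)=14603 /117040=0.12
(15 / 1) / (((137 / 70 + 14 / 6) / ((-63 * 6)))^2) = 94517766000 / 811801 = 116429.72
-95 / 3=-31.67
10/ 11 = 0.91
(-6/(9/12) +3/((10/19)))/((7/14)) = -23/5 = -4.60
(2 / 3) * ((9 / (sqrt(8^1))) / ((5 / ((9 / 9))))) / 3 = sqrt(2) / 10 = 0.14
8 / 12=2 / 3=0.67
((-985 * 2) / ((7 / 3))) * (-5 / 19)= 29550 / 133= 222.18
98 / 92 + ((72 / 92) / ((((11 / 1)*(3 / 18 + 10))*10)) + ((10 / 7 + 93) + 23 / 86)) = 2224230279 / 23226665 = 95.76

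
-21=-21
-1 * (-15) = 15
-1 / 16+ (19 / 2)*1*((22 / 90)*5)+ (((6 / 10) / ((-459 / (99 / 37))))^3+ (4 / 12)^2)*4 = 53722260783719 / 4479447402000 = 11.99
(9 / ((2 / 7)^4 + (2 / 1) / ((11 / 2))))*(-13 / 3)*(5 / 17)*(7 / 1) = -2403401 / 11084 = -216.84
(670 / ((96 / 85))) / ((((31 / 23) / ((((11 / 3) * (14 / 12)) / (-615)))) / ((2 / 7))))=-1440835 / 1647216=-0.87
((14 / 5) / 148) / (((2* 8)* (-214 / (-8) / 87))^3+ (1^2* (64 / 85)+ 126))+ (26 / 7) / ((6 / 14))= 3781777961597 / 436355120532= 8.67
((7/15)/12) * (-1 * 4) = -7/45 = -0.16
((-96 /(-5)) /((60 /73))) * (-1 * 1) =-584 /25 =-23.36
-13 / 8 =-1.62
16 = 16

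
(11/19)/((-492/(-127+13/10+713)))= -64603/93480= -0.69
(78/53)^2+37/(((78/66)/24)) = 27517404/36517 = 753.55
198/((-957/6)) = -36/29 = -1.24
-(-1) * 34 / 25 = 34 / 25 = 1.36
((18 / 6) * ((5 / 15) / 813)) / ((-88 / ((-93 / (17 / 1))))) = 0.00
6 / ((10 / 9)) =27 / 5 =5.40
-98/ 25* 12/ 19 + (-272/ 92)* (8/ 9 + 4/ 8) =-647182/ 98325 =-6.58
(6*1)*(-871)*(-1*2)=10452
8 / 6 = 4 / 3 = 1.33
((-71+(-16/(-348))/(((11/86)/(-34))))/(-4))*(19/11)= 1513217/42108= 35.94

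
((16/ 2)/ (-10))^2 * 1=16/ 25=0.64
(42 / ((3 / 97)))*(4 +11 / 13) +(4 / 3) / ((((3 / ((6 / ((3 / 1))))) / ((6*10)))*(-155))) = 7956106 / 1209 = 6580.73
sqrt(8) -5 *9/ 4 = -45/ 4 +2 *sqrt(2) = -8.42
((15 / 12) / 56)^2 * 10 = 125 / 25088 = 0.00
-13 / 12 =-1.08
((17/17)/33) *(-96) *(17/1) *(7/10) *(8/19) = -15232/1045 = -14.58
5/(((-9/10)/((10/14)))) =-250/63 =-3.97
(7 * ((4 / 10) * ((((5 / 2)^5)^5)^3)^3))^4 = 454481327837828172967292253702525072399502307768857279671198983463638879447622240340004439118715219268655750770102485247011132964326710211978611316457443835758699293108470930152304590722741739432964586999335505078468492865890248670579500535918268499664418226703139541496489557269143121264484453554086263422159194496691057721547742571135561796545154225413072272134206982315463427043004860324344735492668996465047191500400911207185923143042647644839179304893676381364521297866977119349493796981551648260925865125902324275108070534820281502463836444807876640516992577130191879341945897005498357368313833148931735195219516754150390625 / 528294531135665246352339784916516606518847326036121522127960709026673902556724859474417255887657187894674394993257128678882347559502685537250538978462939576908386683999005084168731517676426441053024232908211188404148028292751561738838396898767036476489538580897737998336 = 860280205552834024982411800000000000000000000000000000000000000000000000000000000000000000000000000000000000000000000000000000000000000000000000000000000000000000000000000000000000000000000000000000000000000000000000000000000000000000000000000000000000000000000000000000000000000000000000000000000000000000000000000000000000000000000000000000000000000000000000.00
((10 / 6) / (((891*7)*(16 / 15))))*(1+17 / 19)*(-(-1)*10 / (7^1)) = 125 / 184338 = 0.00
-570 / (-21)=190 / 7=27.14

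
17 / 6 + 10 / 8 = 49 / 12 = 4.08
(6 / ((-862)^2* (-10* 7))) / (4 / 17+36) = -51 / 16020028640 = -0.00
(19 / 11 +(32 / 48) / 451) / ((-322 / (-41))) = 2339 / 10626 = 0.22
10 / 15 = 2 / 3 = 0.67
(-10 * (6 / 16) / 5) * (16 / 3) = -4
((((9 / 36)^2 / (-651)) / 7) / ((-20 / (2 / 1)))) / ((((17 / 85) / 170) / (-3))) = -85 / 24304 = -0.00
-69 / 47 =-1.47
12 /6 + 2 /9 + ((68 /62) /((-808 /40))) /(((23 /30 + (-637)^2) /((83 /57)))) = 14483301319640 /6517486165293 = 2.22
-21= -21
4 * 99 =396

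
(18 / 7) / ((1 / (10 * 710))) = 127800 / 7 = 18257.14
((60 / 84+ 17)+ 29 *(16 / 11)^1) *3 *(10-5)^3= 1729500 / 77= 22461.04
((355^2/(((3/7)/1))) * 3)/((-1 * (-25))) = 35287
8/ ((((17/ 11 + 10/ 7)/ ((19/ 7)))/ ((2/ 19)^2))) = 352/ 4351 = 0.08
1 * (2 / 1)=2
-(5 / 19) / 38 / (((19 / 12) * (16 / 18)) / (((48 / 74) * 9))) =-7290 / 253783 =-0.03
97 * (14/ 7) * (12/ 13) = 2328/ 13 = 179.08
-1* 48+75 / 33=-503 / 11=-45.73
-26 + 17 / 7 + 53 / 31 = -4744 / 217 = -21.86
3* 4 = 12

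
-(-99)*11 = 1089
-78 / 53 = -1.47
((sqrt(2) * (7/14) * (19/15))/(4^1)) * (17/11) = 323 * sqrt(2)/1320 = 0.35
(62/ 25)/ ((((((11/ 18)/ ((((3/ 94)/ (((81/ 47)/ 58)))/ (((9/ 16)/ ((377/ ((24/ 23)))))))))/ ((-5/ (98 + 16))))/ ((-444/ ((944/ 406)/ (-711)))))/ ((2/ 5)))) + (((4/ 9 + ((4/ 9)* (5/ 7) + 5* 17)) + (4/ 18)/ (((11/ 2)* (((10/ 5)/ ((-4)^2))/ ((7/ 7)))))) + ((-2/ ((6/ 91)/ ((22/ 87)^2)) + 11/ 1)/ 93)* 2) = -30388295617603745267/ 4557000276675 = -6668486.67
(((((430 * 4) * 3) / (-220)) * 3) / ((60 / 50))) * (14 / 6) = -1505 / 11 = -136.82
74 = 74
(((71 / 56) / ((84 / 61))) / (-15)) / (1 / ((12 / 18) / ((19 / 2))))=-4331 / 1005480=-0.00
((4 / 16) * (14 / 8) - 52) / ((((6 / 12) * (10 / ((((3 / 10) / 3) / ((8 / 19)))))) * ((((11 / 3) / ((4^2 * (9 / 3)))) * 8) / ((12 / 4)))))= -1539 / 128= -12.02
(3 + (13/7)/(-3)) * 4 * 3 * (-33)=-6600/7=-942.86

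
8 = 8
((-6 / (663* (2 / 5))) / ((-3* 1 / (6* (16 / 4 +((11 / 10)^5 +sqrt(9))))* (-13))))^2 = 741408824601 / 825412900000000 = 0.00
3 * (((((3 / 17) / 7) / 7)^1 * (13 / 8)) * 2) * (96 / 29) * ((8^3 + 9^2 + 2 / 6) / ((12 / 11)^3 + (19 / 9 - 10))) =-10.46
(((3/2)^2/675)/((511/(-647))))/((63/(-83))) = 53701/9657900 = 0.01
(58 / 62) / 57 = 29 / 1767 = 0.02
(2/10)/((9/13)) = 13/45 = 0.29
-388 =-388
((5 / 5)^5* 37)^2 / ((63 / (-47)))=-1021.32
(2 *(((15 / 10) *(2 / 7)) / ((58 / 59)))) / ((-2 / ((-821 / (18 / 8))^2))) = -58045.49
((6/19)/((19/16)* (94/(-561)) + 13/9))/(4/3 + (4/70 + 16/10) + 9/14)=2423520/34728599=0.07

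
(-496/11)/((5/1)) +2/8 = -1929/220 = -8.77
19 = 19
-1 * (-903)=903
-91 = -91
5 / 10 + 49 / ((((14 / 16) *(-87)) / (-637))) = 71431 / 174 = 410.52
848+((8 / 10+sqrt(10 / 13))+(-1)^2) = sqrt(130) / 13+4249 / 5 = 850.68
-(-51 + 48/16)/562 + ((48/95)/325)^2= 22879022424/267867640625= 0.09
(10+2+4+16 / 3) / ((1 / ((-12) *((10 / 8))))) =-320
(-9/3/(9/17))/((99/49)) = -833/297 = -2.80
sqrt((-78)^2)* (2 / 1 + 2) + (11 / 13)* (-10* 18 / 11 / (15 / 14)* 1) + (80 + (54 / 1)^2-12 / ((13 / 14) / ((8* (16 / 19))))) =3208.02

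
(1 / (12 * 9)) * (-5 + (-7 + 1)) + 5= 529 / 108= 4.90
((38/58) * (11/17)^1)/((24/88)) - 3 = -2138/1479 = -1.45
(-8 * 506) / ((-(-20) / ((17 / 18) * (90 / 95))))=-17204 / 95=-181.09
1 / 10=0.10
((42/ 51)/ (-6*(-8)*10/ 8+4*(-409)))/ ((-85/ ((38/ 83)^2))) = 2527/ 1961057185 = 0.00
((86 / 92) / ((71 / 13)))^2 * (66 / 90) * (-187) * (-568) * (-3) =-1285546834 / 187795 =-6845.48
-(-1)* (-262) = -262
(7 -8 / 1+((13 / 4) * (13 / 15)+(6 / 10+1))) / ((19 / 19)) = 41 / 12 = 3.42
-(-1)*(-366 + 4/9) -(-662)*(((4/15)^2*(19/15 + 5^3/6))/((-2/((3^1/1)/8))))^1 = -630703/1125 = -560.62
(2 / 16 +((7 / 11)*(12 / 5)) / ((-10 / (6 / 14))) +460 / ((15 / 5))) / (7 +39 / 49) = 19.68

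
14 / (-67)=-14 / 67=-0.21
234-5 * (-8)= 274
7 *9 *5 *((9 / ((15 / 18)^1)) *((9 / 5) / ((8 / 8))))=6123.60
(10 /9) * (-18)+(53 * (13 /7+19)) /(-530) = -773 /35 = -22.09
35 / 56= 5 / 8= 0.62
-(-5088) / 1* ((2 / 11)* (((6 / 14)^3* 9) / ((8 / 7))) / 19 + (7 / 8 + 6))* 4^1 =1434157104 / 10241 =140040.73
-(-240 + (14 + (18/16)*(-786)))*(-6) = -13323/2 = -6661.50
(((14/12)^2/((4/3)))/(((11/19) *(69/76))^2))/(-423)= -6385729/731046789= -0.01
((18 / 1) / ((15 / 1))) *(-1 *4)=-24 / 5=-4.80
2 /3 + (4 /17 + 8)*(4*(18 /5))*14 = 84706 /51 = 1660.90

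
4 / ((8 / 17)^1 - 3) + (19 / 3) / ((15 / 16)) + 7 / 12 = 5.76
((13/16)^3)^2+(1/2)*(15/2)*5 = 319399609/16777216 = 19.04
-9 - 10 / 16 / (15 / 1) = -217 / 24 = -9.04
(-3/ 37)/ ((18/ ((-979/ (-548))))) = -979/ 121656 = -0.01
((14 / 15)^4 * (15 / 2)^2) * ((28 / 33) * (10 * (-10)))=-1075648 / 297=-3621.71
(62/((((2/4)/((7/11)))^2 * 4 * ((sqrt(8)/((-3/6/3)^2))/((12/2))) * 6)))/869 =1519 * sqrt(2)/7570728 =0.00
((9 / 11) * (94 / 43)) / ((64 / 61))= 25803 / 15136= 1.70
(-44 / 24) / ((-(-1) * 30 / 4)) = -11 / 45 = -0.24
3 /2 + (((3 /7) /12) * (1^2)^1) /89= 3739 /2492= 1.50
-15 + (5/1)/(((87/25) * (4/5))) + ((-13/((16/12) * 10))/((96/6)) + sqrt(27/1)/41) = -738593/55680 + 3 * sqrt(3)/41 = -13.14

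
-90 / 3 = -30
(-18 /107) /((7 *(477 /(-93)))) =186 /39697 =0.00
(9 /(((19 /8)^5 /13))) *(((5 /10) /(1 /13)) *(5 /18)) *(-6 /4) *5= -51916800 /2476099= -20.97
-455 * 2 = -910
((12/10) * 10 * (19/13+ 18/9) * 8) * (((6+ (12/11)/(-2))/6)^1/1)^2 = 432000/1573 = 274.63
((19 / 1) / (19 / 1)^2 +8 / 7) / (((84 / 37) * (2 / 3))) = 5883 / 7448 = 0.79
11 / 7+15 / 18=101 / 42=2.40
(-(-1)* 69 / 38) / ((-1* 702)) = -23 / 8892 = -0.00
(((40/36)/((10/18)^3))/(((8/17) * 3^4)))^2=289/10000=0.03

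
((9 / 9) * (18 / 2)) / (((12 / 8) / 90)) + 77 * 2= 694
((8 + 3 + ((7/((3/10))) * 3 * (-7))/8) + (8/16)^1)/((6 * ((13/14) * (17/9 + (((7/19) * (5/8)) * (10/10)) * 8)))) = -79401/33176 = -2.39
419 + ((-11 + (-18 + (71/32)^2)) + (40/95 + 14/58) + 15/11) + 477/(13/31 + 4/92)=44300437009/31032320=1427.56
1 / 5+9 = 46 / 5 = 9.20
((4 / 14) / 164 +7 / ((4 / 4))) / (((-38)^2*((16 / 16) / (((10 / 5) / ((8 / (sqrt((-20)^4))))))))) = 100475 / 207214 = 0.48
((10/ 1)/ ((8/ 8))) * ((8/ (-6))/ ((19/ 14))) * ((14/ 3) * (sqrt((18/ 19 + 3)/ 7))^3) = -20000 * sqrt(399)/ 20577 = -19.41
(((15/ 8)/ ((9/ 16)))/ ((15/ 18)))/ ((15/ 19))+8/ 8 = 91/ 15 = 6.07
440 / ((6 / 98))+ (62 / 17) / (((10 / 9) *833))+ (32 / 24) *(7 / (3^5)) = 7186.71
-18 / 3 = -6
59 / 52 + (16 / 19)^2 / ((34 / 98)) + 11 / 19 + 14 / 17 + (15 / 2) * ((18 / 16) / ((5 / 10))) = 21.46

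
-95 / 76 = -5 / 4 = -1.25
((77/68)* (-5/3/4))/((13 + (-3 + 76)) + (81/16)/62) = -310/56559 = -0.01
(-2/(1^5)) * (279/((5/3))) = -334.80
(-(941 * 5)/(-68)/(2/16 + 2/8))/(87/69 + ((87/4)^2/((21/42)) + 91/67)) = 116006480/596501967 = 0.19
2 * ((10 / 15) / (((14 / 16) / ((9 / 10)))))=48 / 35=1.37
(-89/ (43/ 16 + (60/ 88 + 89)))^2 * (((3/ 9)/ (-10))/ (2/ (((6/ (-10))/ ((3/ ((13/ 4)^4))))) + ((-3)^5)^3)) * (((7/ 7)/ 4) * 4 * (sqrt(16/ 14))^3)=56062020405248 * sqrt(14)/ 79608672738837380012805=0.00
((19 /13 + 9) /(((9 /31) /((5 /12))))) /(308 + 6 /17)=44795 /919971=0.05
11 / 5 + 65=336 / 5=67.20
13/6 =2.17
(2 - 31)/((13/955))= -27695/13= -2130.38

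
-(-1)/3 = 1/3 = 0.33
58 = 58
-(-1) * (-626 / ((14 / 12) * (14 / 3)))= -5634 / 49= -114.98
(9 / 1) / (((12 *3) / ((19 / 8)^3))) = 6859 / 2048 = 3.35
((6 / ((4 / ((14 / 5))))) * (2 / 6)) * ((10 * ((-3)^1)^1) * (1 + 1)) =-84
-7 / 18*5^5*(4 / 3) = -43750 / 27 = -1620.37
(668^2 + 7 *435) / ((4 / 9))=4043421 / 4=1010855.25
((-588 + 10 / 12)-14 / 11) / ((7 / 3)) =-38837 / 154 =-252.19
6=6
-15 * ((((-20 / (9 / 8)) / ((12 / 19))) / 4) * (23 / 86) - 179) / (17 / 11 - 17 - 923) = -11550220 / 3995001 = -2.89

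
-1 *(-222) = 222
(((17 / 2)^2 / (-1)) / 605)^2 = 83521 / 5856400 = 0.01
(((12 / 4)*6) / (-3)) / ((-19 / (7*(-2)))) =-84 / 19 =-4.42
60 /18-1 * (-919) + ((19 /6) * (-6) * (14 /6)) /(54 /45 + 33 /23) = 823106 /909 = 905.51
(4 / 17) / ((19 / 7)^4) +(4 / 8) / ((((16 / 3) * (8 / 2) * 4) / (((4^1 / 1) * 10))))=33846511 / 141789248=0.24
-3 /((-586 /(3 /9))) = 1 /586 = 0.00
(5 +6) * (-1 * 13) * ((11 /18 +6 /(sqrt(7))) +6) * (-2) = 1716 * sqrt(7) /7 +17017 /9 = 2539.36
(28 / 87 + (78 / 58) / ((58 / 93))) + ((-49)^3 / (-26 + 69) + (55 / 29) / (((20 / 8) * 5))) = -2965431091 / 1084890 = -2733.39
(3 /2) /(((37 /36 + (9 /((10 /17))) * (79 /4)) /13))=7020 /109153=0.06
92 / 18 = 46 / 9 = 5.11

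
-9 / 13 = -0.69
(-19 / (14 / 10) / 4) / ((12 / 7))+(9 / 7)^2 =-767 / 2352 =-0.33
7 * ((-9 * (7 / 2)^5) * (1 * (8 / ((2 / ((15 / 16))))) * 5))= -79413075 / 128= -620414.65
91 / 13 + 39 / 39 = 8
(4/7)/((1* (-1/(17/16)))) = -17/28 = -0.61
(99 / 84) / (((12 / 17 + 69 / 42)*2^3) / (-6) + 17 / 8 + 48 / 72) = -3366 / 971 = -3.47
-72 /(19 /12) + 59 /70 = -59359 /1330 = -44.63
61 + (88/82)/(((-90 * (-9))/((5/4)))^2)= 262544987/4304016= 61.00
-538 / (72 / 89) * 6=-23941 / 6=-3990.17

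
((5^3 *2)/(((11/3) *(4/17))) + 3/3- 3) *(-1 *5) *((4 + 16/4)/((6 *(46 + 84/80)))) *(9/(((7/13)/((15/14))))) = -370363500/507199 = -730.21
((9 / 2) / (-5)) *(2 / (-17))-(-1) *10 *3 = 2559 / 85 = 30.11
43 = 43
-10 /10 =-1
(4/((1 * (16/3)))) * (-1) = -0.75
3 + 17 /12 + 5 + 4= 161 /12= 13.42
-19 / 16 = -1.19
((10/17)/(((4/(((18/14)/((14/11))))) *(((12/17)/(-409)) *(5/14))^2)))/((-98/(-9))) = 281533923/7840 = 35909.94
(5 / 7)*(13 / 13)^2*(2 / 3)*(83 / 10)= 83 / 21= 3.95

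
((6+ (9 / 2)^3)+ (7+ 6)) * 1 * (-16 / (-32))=881 / 16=55.06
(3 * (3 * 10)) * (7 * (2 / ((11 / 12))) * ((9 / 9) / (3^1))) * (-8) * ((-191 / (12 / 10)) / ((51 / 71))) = 151883200 / 187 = 812209.63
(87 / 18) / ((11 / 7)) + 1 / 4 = 439 / 132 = 3.33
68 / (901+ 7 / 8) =544 / 7215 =0.08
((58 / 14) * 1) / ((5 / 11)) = 319 / 35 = 9.11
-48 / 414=-8 / 69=-0.12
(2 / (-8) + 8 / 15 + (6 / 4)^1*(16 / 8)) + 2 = 317 / 60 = 5.28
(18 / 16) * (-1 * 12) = -27 / 2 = -13.50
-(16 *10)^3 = -4096000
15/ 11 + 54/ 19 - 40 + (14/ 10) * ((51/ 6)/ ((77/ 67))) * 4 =5877/ 1045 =5.62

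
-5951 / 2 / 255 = -11.67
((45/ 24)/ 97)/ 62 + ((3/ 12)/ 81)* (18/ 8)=1571/ 216504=0.01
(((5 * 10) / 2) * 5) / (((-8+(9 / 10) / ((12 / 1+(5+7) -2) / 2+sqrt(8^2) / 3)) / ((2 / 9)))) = -102500 / 29277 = -3.50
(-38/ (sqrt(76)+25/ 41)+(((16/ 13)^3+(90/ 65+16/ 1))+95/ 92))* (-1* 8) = -1058065831090/ 6424056561+1022048* sqrt(19)/ 127131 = -129.66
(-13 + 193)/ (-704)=-45/ 176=-0.26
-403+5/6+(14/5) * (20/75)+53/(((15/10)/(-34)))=-240413/150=-1602.75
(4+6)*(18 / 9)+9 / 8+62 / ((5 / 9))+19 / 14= 37543 / 280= 134.08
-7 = -7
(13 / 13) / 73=1 / 73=0.01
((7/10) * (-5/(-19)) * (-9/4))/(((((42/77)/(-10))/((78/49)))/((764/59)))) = 1229085/7847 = 156.63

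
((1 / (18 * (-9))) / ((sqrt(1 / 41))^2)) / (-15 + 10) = 41 / 810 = 0.05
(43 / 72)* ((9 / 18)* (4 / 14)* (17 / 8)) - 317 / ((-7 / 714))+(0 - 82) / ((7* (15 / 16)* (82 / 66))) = 651654343 / 20160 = 32324.12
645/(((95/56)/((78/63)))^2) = 1860352/5415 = 343.56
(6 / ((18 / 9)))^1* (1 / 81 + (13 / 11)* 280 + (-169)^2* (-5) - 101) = -127034395 / 297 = -427725.24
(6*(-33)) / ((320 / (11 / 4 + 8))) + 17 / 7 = -18919 / 4480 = -4.22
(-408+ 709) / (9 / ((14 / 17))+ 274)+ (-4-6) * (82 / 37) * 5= -16198982 / 147593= -109.75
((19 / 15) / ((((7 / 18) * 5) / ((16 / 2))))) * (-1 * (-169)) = 154128 / 175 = 880.73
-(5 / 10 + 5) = -11 / 2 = -5.50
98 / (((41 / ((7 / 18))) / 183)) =20923 / 123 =170.11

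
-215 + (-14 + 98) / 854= -13109 / 61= -214.90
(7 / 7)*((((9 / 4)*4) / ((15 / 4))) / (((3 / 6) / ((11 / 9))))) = 88 / 15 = 5.87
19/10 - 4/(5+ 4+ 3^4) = 167/90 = 1.86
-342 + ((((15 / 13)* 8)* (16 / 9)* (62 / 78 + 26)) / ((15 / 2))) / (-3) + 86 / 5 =-23568536 / 68445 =-344.34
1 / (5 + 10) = 0.07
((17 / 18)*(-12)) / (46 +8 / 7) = -119 / 495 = -0.24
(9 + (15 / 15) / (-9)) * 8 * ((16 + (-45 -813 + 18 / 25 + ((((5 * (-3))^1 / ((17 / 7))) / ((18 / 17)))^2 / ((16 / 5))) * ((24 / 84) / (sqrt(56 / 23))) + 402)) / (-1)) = 1405696 / 45 -625 * sqrt(322) / 81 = 31099.23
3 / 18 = 1 / 6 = 0.17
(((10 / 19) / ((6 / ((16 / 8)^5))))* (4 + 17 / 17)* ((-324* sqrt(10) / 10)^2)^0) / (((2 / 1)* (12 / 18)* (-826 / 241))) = -24100 / 7847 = -3.07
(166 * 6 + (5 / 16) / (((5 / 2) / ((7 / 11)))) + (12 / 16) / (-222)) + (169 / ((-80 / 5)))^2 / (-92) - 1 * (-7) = 1001.86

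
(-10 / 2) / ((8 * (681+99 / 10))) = -25 / 27636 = -0.00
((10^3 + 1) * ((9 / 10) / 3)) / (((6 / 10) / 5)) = 5005 / 2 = 2502.50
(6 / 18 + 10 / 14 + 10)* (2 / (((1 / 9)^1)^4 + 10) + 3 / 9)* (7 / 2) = 12177332 / 590499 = 20.62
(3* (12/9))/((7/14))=8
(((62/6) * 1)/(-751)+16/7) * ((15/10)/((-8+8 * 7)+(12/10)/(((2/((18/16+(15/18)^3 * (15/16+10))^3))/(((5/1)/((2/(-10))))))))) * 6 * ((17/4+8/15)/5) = -5053389120995328/1592837345149348225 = -0.00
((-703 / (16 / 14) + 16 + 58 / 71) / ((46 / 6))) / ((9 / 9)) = -1019517 / 13064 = -78.04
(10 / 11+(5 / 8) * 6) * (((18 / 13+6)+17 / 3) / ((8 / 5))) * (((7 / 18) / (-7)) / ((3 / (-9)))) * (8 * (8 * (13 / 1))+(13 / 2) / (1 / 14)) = 37042475 / 6336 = 5846.35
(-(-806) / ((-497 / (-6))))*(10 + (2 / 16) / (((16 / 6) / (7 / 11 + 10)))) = 8935719 / 87472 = 102.16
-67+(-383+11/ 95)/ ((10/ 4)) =-104573/ 475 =-220.15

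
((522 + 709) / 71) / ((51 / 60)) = 24620 / 1207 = 20.40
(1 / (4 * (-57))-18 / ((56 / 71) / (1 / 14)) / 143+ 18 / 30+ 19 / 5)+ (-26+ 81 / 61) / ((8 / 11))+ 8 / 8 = -28.54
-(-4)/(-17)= -4/17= -0.24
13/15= 0.87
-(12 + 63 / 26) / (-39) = 125 / 338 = 0.37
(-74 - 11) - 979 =-1064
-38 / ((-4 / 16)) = 152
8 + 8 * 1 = 16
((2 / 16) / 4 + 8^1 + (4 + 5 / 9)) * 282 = 170375 / 48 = 3549.48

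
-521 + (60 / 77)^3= -237637693 / 456533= -520.53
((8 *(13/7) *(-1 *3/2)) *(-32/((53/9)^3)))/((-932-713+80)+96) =-279936/117761707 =-0.00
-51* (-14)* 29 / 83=20706 / 83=249.47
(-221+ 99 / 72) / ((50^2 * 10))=-1757 / 200000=-0.01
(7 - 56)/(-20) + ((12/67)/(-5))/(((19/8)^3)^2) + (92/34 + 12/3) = 9.16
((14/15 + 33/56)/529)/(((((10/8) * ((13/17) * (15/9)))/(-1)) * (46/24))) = -130458/138399625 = -0.00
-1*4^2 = -16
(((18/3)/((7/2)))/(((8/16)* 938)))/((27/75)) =100/9849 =0.01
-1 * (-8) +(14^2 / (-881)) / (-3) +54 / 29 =761582 / 76647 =9.94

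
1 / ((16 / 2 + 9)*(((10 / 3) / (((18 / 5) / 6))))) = 9 / 850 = 0.01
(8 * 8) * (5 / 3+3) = 298.67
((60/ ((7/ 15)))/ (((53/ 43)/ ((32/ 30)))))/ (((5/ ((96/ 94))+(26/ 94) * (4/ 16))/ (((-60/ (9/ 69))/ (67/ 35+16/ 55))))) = -34146816000/ 7304513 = -4674.76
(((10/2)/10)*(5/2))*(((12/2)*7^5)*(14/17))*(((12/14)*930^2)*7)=9157915809000/17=538700929941.18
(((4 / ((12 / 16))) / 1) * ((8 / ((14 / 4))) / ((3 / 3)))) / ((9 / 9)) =256 / 21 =12.19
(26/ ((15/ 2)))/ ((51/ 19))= 988/ 765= 1.29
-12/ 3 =-4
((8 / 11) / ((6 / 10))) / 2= 20 / 33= 0.61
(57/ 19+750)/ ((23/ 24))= 18072/ 23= 785.74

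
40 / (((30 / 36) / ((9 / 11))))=432 / 11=39.27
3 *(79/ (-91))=-237/ 91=-2.60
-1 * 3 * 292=-876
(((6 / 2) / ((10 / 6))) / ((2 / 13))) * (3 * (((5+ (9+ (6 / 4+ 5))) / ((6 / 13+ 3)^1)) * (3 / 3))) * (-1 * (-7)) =145509 / 100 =1455.09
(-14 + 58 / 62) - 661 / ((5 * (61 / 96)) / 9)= -17827749 / 9455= -1885.54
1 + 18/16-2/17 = 273/136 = 2.01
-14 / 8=-7 / 4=-1.75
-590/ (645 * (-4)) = 59/ 258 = 0.23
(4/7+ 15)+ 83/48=5813/336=17.30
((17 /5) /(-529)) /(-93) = 17 /245985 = 0.00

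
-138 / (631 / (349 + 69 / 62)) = -1497783 / 19561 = -76.57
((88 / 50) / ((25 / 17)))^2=559504 / 390625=1.43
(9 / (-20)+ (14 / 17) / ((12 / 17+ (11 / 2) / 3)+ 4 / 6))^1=-421 / 2180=-0.19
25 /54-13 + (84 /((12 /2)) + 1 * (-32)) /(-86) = -28625 /2322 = -12.33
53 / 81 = 0.65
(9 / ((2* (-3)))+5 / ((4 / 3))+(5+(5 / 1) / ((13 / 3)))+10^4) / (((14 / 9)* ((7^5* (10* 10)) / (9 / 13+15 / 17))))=407502171 / 67601115400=0.01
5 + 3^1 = 8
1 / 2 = 0.50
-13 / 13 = -1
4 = 4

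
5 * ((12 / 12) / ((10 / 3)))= 3 / 2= 1.50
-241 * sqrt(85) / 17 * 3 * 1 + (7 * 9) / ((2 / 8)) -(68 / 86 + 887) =-27339 / 43 -723 * sqrt(85) / 17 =-1027.89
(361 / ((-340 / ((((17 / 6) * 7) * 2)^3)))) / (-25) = 35784847 / 13500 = 2650.73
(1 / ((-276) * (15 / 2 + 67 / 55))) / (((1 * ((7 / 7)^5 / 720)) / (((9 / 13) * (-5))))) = 297000 / 286741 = 1.04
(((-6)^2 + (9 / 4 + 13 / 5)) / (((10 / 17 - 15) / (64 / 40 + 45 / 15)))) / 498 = -319447 / 12201000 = -0.03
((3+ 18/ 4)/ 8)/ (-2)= -15/ 32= -0.47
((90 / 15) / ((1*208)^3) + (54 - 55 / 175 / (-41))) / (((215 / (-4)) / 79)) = -27548275157119 / 347048665600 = -79.38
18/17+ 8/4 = 52/17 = 3.06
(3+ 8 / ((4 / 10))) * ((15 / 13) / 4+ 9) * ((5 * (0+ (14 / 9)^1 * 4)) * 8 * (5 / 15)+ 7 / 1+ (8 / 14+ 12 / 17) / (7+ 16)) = 153002371 / 7956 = 19231.07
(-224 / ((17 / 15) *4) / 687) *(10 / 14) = -200 / 3893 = -0.05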